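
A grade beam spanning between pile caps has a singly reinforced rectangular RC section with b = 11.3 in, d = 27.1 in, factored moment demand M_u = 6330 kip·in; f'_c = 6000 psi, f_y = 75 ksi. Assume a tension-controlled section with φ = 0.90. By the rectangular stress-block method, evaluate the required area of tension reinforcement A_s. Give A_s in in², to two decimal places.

A_s ≈ 3.81 in²

M_n = M_u/φ = 6330/0.90 = 7033.33 kip·in.
From M_n = 0.85 f'_c a b (d − a/2):
a = d − √(d² − 2M_n/(0.85 f'_c b)) = 27.1 − √(27.1² − 2 × 7033.33/(0.85 × 6 × 11.3)) = 4.957 in.
A_s = 0.85 f'_c a b / f_y = 0.85 × 6 × 4.957 × 11.3 / 75 = 3.809 in².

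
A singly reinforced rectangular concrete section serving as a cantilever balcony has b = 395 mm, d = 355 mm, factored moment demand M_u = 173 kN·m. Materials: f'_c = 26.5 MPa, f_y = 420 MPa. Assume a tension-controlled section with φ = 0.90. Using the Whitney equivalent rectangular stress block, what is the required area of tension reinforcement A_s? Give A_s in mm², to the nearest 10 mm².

A_s ≈ 1420 mm²

M_n = M_u/φ = 173/0.90 = 192.222 kN·m.
With M_n = 0.85 f'_c a b (d − a/2), solve the quadratic for a:
a = d − √(d² − 2M_n/(0.85 f'_c b)) = 355 − √(355² − 2 × 192.222×10⁶/(0.85 × 26.5 × 395)) = 67.22 mm.
A_s = 0.85 f'_c a b / f_y = 0.85 × 26.5 × 67.22 × 395 / 420 = 1424.0 mm².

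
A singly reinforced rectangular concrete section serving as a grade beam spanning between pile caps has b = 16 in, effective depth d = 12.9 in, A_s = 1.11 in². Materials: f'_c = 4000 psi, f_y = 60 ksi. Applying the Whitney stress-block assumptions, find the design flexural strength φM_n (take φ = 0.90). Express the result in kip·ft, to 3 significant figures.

T = A_s f_y = 1.11 × 60 = 66.6 kips.
a = T/(0.85 f'_c b) = 66.6/(0.85 × 4 × 16) = 1.224 in.
M_n = T(d − a/2) = 66.6 × (12.9 − 0.612) = 818.4 kip·in = 818.4/12 = 68.20 kip·ft.
φM_n = 0.90 × 68.20 = 61.38 kip·ft.

φM_n ≈ 61.4 kip·ft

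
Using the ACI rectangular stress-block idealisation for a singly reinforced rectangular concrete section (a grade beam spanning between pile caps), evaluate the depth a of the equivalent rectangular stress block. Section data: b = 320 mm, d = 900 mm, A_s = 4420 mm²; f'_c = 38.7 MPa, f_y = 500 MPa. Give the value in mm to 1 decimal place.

a ≈ 209.9 mm

T = A_s f_y = 4420 × 500 = 2210000 N = 2210 kN.
Setting C = 0.85 f'_c a b equal to T: a = 2210000/(0.85 × 38.7 × 320) = 209.9 mm.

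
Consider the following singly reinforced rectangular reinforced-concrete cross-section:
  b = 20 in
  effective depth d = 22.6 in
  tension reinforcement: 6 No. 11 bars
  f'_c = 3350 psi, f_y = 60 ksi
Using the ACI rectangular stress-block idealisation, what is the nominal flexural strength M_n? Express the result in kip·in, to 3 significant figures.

A_s = 6 × 1.56 = 9.36 in².
T = A_s f_y = 9.36 × 60 = 561.6 kips.
a = T/(0.85 f'_c b) = 561.6/(0.85 × 3.35 × 20) = 9.861 in.
M_n = T(d − a/2) = 561.6 × (22.6 − 4.9305) = 9923.2 kip·in.

M_n ≈ 9920 kip·in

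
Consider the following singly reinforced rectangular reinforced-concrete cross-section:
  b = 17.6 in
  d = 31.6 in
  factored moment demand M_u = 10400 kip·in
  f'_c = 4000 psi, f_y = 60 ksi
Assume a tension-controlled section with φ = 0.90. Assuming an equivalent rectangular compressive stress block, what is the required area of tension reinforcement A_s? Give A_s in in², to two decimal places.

A_s ≈ 6.84 in²

M_n = M_u/φ = 10400/0.90 = 11555.6 kip·in.
From M_n = 0.85 f'_c a b (d − a/2):
a = d − √(d² − 2M_n/(0.85 f'_c b)) = 31.6 − √(31.6² − 2 × 11555.6/(0.85 × 4 × 17.6)) = 6.854 in.
A_s = 0.85 f'_c a b / f_y = 0.85 × 4 × 6.854 × 17.6 / 60 = 6.836 in².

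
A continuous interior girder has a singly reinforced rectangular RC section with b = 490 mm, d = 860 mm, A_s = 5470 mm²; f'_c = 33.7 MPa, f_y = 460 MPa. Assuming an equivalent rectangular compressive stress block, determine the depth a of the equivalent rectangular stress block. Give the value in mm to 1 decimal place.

T = A_s f_y = 5470 × 460 = 2516200 N = 2516.2 kN.
Setting C = 0.85 f'_c a b equal to T: a = 2516200/(0.85 × 33.7 × 490) = 179.3 mm.

a ≈ 179.3 mm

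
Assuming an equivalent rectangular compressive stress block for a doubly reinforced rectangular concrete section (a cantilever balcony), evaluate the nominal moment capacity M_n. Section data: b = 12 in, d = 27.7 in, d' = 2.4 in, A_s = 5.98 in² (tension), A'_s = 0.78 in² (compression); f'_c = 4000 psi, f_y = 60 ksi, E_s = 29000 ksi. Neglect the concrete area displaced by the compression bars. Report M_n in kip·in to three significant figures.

Assume both steels yield.
a = (A_s − A'_s) f_y/(0.85 f'_c b) = (5.98 − 0.78) × 60/(0.85 × 4 × 12) = 7.647 in.
c = a/β₁ = 7.647/0.85 = 8.996 in; ε'_s = 0.003(c − d')/c = 0.0022 ≥ ε_y = 0.0021, so the compression steel yields.
M_n = (A_s − A'_s) f_y (d − a/2) + A'_s f_y (d − d') = 312 × (27.7 − 3.8235) + 46.8 × (27.7 − 2.4) = 7449.5 + 1184.0 = 8633.5 kip·in.

M_n ≈ 8630 kip·in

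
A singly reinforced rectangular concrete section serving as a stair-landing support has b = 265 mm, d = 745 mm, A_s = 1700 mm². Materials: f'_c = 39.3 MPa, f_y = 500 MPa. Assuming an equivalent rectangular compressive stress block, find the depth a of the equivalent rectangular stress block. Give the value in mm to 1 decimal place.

a ≈ 96.0 mm

T = A_s f_y = 1700 × 500 = 850000 N = 850 kN.
Setting C = 0.85 f'_c a b equal to T: a = 850000/(0.85 × 39.3 × 265) = 96.0 mm.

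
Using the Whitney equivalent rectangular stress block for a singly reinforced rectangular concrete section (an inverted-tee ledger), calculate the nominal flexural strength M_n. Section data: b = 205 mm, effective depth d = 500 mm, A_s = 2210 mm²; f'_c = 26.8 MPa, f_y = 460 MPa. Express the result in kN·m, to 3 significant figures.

T = A_s f_y = 2210 × 460 = 1016600 N = 1016.6 kN.
From C = T: a = T/(0.85 f'_c b) = 1016600/(0.85 × 26.8 × 205) = 217.69 mm.
M_n = T(d − a/2) = 1016.6 kN × (500 − 108.845) mm = 397.65 kN·m.

M_n ≈ 398 kN·m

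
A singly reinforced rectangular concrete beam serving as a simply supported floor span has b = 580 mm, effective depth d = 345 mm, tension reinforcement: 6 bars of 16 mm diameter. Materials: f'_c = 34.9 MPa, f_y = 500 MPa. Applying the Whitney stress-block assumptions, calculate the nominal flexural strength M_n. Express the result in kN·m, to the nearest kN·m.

M_n ≈ 197 kN·m

A_s = 6 × 201 = 1206 mm².
T = A_s f_y = 1206 × 500 = 603000 N = 603 kN.
From C = T: a = T/(0.85 f'_c b) = 603000/(0.85 × 34.9 × 580) = 35.05 mm.
M_n = T(d − a/2) = 603 kN × (345 − 17.525) mm = 197.47 kN·m.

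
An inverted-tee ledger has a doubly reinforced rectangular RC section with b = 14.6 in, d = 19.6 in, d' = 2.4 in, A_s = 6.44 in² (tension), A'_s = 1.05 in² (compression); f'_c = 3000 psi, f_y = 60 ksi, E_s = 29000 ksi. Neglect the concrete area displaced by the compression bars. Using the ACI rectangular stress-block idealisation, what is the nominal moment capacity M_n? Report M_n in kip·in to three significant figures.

Assume both steels yield.
a = (A_s − A'_s) f_y/(0.85 f'_c b) = (6.44 − 1.05) × 60/(0.85 × 3 × 14.6) = 8.687 in.
c = a/β₁ = 8.687/0.85 = 10.220 in; ε'_s = 0.003(c − d')/c = 0.0023 ≥ ε_y = 0.0021, so the compression steel yields.
M_n = (A_s − A'_s) f_y (d − a/2) + A'_s f_y (d − d') = 323.4 × (19.6 − 4.3435) + 63 × (19.6 − 2.4) = 4934.0 + 1083.6 = 6017.6 kip·in.

M_n ≈ 6020 kip·in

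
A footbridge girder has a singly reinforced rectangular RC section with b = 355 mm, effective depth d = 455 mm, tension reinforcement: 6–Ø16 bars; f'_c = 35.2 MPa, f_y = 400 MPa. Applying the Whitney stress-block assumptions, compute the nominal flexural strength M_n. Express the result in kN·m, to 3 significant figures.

A_s = 6 × 201 = 1206 mm².
T = A_s f_y = 1206 × 400 = 482400 N = 482.4 kN.
From C = T: a = T/(0.85 f'_c b) = 482400/(0.85 × 35.2 × 355) = 45.42 mm.
M_n = T(d − a/2) = 482.4 kN × (455 − 22.71) mm = 208.54 kN·m.

M_n ≈ 209 kN·m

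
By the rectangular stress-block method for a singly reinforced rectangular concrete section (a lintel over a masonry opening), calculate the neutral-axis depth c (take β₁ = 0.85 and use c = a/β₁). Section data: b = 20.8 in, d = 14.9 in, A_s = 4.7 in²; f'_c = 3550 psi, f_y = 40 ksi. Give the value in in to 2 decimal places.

c ≈ 3.52 in

T = A_s f_y = 4.7 × 40 = 188 kips.
a = T/(0.85 f'_c b) = 188/(0.85 × 3.55 × 20.8) = 2.9953 in.
With β₁ = 0.85, c = a/β₁ = 2.9953/0.85 = 3.52 in.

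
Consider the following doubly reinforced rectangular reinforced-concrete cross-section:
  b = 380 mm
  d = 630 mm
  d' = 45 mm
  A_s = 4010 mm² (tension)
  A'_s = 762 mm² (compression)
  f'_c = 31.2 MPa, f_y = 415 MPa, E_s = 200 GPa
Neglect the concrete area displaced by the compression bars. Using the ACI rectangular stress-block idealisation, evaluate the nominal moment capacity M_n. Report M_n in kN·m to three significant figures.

M_n ≈ 944 kN·m

Assume both tension and compression steel yield.
Net tension couple steel: A_s − A'_s = 3248 mm².
a = (A_s − A'_s) f_y / (0.85 f'_c b) = 1347920/(0.85 × 31.2 × 380) = 133.75 mm.
c = a/β₁ = 133.75/0.827 = 161.73 mm; ε'_s = 0.003(c − d')/c = 0.0022 ≥ f_y/E_s = 0.0021, so compression steel does yield.
M_n = (A_s − A'_s) f_y (d − a/2) + A'_s f_y (d − d') = [1347920 × (630 − 66.875) + 316230 × (630 − 45)] × 10⁻⁶ = 759.05 + 184.99 = 944.04 kN·m.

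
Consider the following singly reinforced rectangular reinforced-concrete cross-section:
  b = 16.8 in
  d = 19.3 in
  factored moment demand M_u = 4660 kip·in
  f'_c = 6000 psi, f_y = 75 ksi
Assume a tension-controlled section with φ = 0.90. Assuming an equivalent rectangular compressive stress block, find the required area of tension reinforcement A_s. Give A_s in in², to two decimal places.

M_n = M_u/φ = 4660/0.90 = 5177.78 kip·in.
From M_n = 0.85 f'_c a b (d − a/2):
a = d − √(d² − 2M_n/(0.85 f'_c b)) = 19.3 − √(19.3² − 2 × 5177.78/(0.85 × 6 × 16.8)) = 3.437 in.
A_s = 0.85 f'_c a b / f_y = 0.85 × 6 × 3.437 × 16.8 / 75 = 3.926 in².

A_s ≈ 3.93 in²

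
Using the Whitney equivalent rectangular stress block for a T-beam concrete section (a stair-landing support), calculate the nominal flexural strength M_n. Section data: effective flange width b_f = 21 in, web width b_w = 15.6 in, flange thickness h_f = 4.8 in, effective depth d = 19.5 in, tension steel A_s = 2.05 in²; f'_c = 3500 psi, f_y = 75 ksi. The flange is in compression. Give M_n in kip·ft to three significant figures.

M_n ≈ 234 kip·ft

Tension: T = A_s f_y = 2.05 × 75 = 153.75 kips.
Try a within the flange: a = T/(0.85 f'_c b_f) = 153.75/(0.85 × 3.5 × 21) = 2.461 in.
Since a = 2.461 ≤ h_f = 4.8 in, the stress block lies entirely in the flange; analyse as a rectangular beam of width b_f.
M_n = T(d − a/2) = 153.75 × (19.5 − 1.2305) = 2808.9 kip·in.
M_n = 2808.9/12 = 234.08 kip·ft.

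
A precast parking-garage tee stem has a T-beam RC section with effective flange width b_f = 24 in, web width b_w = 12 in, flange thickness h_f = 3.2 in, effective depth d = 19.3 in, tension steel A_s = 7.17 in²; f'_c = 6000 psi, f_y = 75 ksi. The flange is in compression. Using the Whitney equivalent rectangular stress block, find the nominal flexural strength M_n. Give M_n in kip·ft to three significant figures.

M_n ≈ 759 kip·ft

Tension: T = A_s f_y = 7.17 × 75 = 537.75 kips.
Try a within the flange: a = T/(0.85 f'_c b_f) = 537.75/(0.85 × 6 × 24) = 4.393 in.
a = 4.393 > h_f = 3.2 in: the block extends into the web. Split into flange-overhang and web parts.
C_f = 0.85 f'_c (b_f − b_w) h_f = 0.85 × 6 × (24 − 12) × 3.2 = 195.8 kips.
Remaining web compression depth: a_w = (T − C_f)/(0.85 f'_c b_w) = (537.75 − 195.8)/(0.85 × 6 × 12) = 5.587 in.
M_n = C_f(d − h_f/2) + (T − C_f)(d − a_w/2) = 195.8 × (19.3 − 1.6) + 341.95 × (19.3 − 2.7935) = 3465.7 + 5644.4 = 9110.1 kip·in.
M_n = 9110.1/12 = 759.18 kip·ft.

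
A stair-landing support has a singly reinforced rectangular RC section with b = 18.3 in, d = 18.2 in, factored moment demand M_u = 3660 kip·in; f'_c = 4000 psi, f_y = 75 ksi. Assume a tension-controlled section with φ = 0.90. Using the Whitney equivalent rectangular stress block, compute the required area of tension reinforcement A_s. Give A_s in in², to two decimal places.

A_s ≈ 3.35 in²

M_n = M_u/φ = 3660/0.90 = 4066.67 kip·in.
From M_n = 0.85 f'_c a b (d − a/2):
a = d − √(d² − 2M_n/(0.85 f'_c b)) = 18.2 − √(18.2² − 2 × 4066.67/(0.85 × 4 × 18.3)) = 4.039 in.
A_s = 0.85 f'_c a b / f_y = 0.85 × 4 × 4.039 × 18.3 / 75 = 3.351 in².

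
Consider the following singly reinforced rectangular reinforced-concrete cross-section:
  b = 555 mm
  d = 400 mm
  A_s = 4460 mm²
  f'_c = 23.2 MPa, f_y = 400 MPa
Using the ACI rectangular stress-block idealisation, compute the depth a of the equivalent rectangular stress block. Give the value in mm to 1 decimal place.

T = A_s f_y = 4460 × 400 = 1784000 N = 1784 kN.
Setting C = 0.85 f'_c a b equal to T: a = 1784000/(0.85 × 23.2 × 555) = 163.0 mm.

a ≈ 163.0 mm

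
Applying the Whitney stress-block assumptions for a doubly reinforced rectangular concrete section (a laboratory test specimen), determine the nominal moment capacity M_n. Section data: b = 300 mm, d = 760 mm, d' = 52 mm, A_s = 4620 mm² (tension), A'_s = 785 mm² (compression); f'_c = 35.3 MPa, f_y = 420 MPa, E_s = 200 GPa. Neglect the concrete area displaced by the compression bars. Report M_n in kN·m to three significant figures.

Assume both tension and compression steel yield.
Net tension couple steel: A_s − A'_s = 3835 mm².
a = (A_s − A'_s) f_y / (0.85 f'_c b) = 1610700/(0.85 × 35.3 × 300) = 178.94 mm.
c = a/β₁ = 178.94/0.798 = 224.24 mm; ε'_s = 0.003(c − d')/c = 0.0023 ≥ f_y/E_s = 0.0021, so compression steel does yield.
M_n = (A_s − A'_s) f_y (d − a/2) + A'_s f_y (d − d') = [1610700 × (760 − 89.47) + 329700 × (760 − 52)] × 10⁻⁶ = 1080.02 + 233.43 = 1313.45 kN·m.

M_n ≈ 1310 kN·m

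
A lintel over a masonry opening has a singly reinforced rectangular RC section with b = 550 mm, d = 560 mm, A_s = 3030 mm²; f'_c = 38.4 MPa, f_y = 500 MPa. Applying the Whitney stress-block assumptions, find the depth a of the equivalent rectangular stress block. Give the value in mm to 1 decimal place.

T = A_s f_y = 3030 × 500 = 1515000 N = 1515 kN.
Setting C = 0.85 f'_c a b equal to T: a = 1515000/(0.85 × 38.4 × 550) = 84.4 mm.

a ≈ 84.4 mm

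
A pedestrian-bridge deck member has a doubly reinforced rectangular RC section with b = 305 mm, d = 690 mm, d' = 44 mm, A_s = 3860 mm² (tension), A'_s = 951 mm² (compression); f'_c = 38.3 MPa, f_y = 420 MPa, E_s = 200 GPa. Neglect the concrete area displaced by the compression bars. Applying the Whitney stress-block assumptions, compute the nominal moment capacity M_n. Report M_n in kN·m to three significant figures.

M_n ≈ 1030 kN·m

Assume both tension and compression steel yield.
Net tension couple steel: A_s − A'_s = 2909 mm².
a = (A_s − A'_s) f_y / (0.85 f'_c b) = 1221780/(0.85 × 38.3 × 305) = 123.05 mm.
c = a/β₁ = 123.05/0.776 = 158.57 mm; ε'_s = 0.003(c − d')/c = 0.0022 ≥ f_y/E_s = 0.0021, so compression steel does yield.
M_n = (A_s − A'_s) f_y (d − a/2) + A'_s f_y (d − d') = [1221780 × (690 − 61.525) + 399420 × (690 − 44)] × 10⁻⁶ = 767.86 + 258.03 = 1025.89 kN·m.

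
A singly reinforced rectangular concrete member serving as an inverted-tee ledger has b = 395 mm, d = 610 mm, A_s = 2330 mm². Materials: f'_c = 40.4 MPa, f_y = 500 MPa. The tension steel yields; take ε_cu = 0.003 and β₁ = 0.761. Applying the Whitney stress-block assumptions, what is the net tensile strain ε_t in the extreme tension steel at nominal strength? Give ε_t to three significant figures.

a = A_s f_y/(0.85 f'_c b) = 85.89 mm.
β₁ = 0.761, so c = a/β₁ = 85.89/0.761 = 112.86 mm.
From the linear strain diagram with ε_cu = 0.003: ε_t = 0.003 (d − c)/c = 0.003 × (610 − 112.86)/112.86 = 0.0132.
Since ε_t ≥ 0.005, the section is tension-controlled.

ε_t ≈ 0.0132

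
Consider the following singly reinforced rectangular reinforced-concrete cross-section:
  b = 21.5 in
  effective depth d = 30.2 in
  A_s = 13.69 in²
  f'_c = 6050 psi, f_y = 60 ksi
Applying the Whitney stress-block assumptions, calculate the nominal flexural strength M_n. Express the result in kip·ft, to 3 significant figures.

T = A_s f_y = 13.69 × 60 = 821.4 kips.
a = T/(0.85 f'_c b) = 821.4/(0.85 × 6.05 × 21.5) = 7.429 in.
M_n = T(d − a/2) = 821.4 × (30.2 − 3.7145) = 21755.2 kip·in = 21755.2/12 = 1812.93 kip·ft.

M_n ≈ 1810 kip·ft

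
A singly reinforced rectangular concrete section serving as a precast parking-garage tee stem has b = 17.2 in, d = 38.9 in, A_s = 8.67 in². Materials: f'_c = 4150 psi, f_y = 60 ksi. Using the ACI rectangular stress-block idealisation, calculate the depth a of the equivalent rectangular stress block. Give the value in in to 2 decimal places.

a ≈ 8.57 in

T = A_s f_y = 8.67 × 60 = 520.2 kips.
a = T/(0.85 f'_c b) = 520.2/(0.85 × 4.15 × 17.2) = 8.57 in.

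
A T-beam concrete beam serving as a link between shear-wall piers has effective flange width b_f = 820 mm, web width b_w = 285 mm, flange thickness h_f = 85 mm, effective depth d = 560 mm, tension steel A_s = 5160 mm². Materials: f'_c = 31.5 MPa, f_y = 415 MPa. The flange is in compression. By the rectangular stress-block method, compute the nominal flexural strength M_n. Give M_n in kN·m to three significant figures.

M_n ≈ 1090 kN·m

Tension: T = A_s f_y = 5160 × 415 = 2141400 N.
Try a within the flange: a = T/(0.85 f'_c b_f) = 2141400/(0.85 × 31.5 × 820) = 97.53 mm.
a = 97.53 > h_f = 85 mm: the block extends into the web. Split into flange-overhang and web parts.
C_f = 0.85 f'_c (b_f − b_w) h_f = 0.85 × 31.5 × (820 − 285) × 85 = 1217593 N.
Remaining web compression depth: a_w = (T − C_f)/(0.85 f'_c b_w) = (2141400 − 1217593)/(0.85 × 31.5 × 285) = 121.06 mm.
M_n = C_f(d − h_f/2) + (T − C_f)(d − a_w/2) = 1217593 × (560 − 42.5) + 923807 × (560 − 60.53) = 630.10 + 461.41 = 1091.51 × 10⁶ N·mm.
M_n = 1091.51 kN·m.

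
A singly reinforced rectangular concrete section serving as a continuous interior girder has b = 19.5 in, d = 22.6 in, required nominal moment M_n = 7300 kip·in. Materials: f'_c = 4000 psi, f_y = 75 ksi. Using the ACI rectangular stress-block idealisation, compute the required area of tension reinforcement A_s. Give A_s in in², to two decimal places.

From M_n = 0.85 f'_c a b (d − a/2):
a = d − √(d² − 2M_n/(0.85 f'_c b)) = 22.6 − √(22.6² − 2 × 7300/(0.85 × 4 × 19.5)) = 5.555 in.
A_s = 0.85 f'_c a b / f_y = 0.85 × 4 × 5.555 × 19.5 / 75 = 4.911 in².

A_s ≈ 4.91 in²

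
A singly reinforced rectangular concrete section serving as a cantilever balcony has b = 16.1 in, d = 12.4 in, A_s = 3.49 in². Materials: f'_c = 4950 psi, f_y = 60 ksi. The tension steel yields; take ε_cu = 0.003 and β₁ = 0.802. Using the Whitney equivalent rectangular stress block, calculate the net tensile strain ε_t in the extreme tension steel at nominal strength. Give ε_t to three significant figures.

ε_t ≈ 0.00665

a = A_s f_y/(0.85 f'_c b) = 3.091 in.
β₁ = 0.802, so c = a/β₁ = 3.091/0.802 = 3.854 in.
From the linear strain diagram with ε_cu = 0.003: ε_t = 0.003 (d − c)/c = 0.003 × (12.4 − 3.854)/3.854 = 0.00665.
Since ε_t ≥ 0.005, the section is tension-controlled.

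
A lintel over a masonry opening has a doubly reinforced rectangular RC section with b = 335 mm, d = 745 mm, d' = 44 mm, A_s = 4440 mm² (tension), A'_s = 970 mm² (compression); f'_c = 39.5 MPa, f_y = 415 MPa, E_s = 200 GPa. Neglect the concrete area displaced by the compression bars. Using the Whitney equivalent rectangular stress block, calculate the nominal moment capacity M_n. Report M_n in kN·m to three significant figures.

Assume both tension and compression steel yield.
Net tension couple steel: A_s − A'_s = 3470 mm².
a = (A_s − A'_s) f_y / (0.85 f'_c b) = 1440050/(0.85 × 39.5 × 335) = 128.03 mm.
c = a/β₁ = 128.03/0.768 = 166.71 mm; ε'_s = 0.003(c − d')/c = 0.0022 ≥ f_y/E_s = 0.0021, so compression steel does yield.
M_n = (A_s − A'_s) f_y (d − a/2) + A'_s f_y (d − d') = [1440050 × (745 − 64.015) + 402550 × (745 − 44)] × 10⁻⁶ = 980.65 + 282.19 = 1262.84 kN·m.

M_n ≈ 1260 kN·m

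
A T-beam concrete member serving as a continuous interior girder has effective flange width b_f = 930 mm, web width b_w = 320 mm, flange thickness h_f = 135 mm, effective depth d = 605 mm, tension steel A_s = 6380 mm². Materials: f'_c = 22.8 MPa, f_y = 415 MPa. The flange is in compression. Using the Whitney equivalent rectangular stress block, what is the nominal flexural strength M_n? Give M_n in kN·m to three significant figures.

Tension: T = A_s f_y = 6380 × 415 = 2647700 N.
Try a within the flange: a = T/(0.85 f'_c b_f) = 2647700/(0.85 × 22.8 × 930) = 146.90 mm.
a = 146.90 > h_f = 135 mm: the block extends into the web. Split into flange-overhang and web parts.
C_f = 0.85 f'_c (b_f − b_w) h_f = 0.85 × 22.8 × (930 − 320) × 135 = 1595943 N.
Remaining web compression depth: a_w = (T − C_f)/(0.85 f'_c b_w) = (2647700 − 1595943)/(0.85 × 22.8 × 320) = 169.59 mm.
M_n = C_f(d − h_f/2) + (T − C_f)(d − a_w/2) = 1595943 × (605 − 67.5) + 1051757 × (605 − 84.795) = 857.82 + 547.13 = 1404.95 × 10⁶ N·mm.
M_n = 1404.95 kN·m.

M_n ≈ 1400 kN·m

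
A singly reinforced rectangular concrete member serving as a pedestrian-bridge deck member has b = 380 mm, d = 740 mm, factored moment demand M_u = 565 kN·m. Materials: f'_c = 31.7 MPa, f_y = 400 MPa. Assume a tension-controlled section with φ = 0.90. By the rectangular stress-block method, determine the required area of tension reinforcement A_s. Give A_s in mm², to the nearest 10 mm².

M_n = M_u/φ = 565/0.90 = 627.778 kN·m.
With M_n = 0.85 f'_c a b (d − a/2), solve the quadratic for a:
a = d − √(d² − 2M_n/(0.85 f'_c b)) = 740 − √(740² − 2 × 627.778×10⁶/(0.85 × 31.7 × 380)) = 88.10 mm.
A_s = 0.85 f'_c a b / f_y = 0.85 × 31.7 × 88.10 × 380 / 400 = 2255.2 mm².

A_s ≈ 2260 mm²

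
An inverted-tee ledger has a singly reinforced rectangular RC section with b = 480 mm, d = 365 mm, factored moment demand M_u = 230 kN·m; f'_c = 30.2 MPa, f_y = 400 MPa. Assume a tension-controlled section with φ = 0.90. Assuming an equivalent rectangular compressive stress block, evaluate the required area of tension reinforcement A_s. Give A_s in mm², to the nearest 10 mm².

A_s ≈ 1910 mm²

M_n = M_u/φ = 230/0.90 = 255.556 kN·m.
With M_n = 0.85 f'_c a b (d − a/2), solve the quadratic for a:
a = d − √(d² − 2M_n/(0.85 f'_c b)) = 365 − √(365² − 2 × 255.556×10⁶/(0.85 × 30.2 × 480)) = 62.11 mm.
A_s = 0.85 f'_c a b / f_y = 0.85 × 30.2 × 62.11 × 480 / 400 = 1913.2 mm².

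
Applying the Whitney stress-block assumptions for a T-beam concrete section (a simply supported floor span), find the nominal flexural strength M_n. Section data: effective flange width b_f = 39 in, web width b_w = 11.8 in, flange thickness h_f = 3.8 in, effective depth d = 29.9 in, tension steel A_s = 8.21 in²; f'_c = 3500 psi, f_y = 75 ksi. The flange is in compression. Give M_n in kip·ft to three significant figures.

M_n ≈ 1370 kip·ft

Tension: T = A_s f_y = 8.21 × 75 = 615.75 kips.
Try a within the flange: a = T/(0.85 f'_c b_f) = 615.75/(0.85 × 3.5 × 39) = 5.307 in.
a = 5.307 > h_f = 3.8 in: the block extends into the web. Split into flange-overhang and web parts.
C_f = 0.85 f'_c (b_f − b_w) h_f = 0.85 × 3.5 × (39 − 11.8) × 3.8 = 307.5 kips.
Remaining web compression depth: a_w = (T − C_f)/(0.85 f'_c b_w) = (615.75 − 307.5)/(0.85 × 3.5 × 11.8) = 8.781 in.
M_n = C_f(d − h_f/2) + (T − C_f)(d − a_w/2) = 307.5 × (29.9 − 1.9) + 308.25 × (29.9 − 4.3905) = 8610.0 + 7863.3 = 16473.3 kip·in.
M_n = 16473.3/12 = 1372.78 kip·ft.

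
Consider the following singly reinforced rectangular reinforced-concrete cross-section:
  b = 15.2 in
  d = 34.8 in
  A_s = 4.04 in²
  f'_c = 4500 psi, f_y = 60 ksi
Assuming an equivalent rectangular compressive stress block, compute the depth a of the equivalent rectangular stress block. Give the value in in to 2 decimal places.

a ≈ 4.17 in

T = A_s f_y = 4.04 × 60 = 242.4 kips.
a = T/(0.85 f'_c b) = 242.4/(0.85 × 4.5 × 15.2) = 4.17 in.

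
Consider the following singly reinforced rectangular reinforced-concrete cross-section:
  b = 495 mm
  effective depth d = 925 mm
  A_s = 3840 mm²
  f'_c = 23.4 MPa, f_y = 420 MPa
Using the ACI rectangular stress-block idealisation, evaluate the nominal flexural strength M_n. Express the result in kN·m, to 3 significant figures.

M_n ≈ 1360 kN·m

T = A_s f_y = 3840 × 420 = 1612800 N = 1612.8 kN.
From C = T: a = T/(0.85 f'_c b) = 1612800/(0.85 × 23.4 × 495) = 163.81 mm.
M_n = T(d − a/2) = 1612.8 kN × (925 − 81.905) mm = 1359.74 kN·m.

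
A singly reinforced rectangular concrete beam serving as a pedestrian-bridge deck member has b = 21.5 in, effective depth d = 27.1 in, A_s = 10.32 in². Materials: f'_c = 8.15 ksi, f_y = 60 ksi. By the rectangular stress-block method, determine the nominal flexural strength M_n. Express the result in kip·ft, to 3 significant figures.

M_n ≈ 1290 kip·ft

T = A_s f_y = 10.32 × 60 = 619.2 kips.
a = T/(0.85 f'_c b) = 619.2/(0.85 × 8.15 × 21.5) = 4.157 in.
M_n = T(d − a/2) = 619.2 × (27.1 − 2.0785) = 15493.3 kip·in = 15493.3/12 = 1291.11 kip·ft.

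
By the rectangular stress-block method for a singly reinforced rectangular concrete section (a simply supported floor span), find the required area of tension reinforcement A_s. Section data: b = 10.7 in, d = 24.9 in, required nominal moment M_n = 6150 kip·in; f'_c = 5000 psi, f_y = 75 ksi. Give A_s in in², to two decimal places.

A_s ≈ 3.76 in²

From M_n = 0.85 f'_c a b (d − a/2):
a = d − √(d² − 2M_n/(0.85 f'_c b)) = 24.9 − √(24.9² − 2 × 6150/(0.85 × 5 × 10.7)) = 6.204 in.
A_s = 0.85 f'_c a b / f_y = 0.85 × 5 × 6.204 × 10.7 / 75 = 3.762 in².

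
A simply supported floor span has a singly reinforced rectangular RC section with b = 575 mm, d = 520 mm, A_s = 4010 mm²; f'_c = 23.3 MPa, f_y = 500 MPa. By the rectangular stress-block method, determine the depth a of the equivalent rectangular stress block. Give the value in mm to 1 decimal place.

T = A_s f_y = 4010 × 500 = 2005000 N = 2005 kN.
Setting C = 0.85 f'_c a b equal to T: a = 2005000/(0.85 × 23.3 × 575) = 176.1 mm.

a ≈ 176.1 mm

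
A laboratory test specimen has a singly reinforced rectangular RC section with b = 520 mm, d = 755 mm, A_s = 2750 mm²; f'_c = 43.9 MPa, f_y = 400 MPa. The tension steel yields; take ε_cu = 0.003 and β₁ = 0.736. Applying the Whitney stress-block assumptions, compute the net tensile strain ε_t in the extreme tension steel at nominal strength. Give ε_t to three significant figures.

a = A_s f_y/(0.85 f'_c b) = 56.69 mm.
β₁ = 0.736, so c = a/β₁ = 56.69/0.736 = 77.02 mm.
From the linear strain diagram with ε_cu = 0.003: ε_t = 0.003 (d − c)/c = 0.003 × (755 − 77.02)/77.02 = 0.0264.
Since ε_t ≥ 0.005, the section is tension-controlled.

ε_t ≈ 0.0264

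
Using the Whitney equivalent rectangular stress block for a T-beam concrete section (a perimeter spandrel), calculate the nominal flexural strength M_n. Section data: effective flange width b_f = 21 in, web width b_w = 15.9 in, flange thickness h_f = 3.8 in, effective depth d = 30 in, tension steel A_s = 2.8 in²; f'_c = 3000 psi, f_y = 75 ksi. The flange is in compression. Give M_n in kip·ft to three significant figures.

Tension: T = A_s f_y = 2.8 × 75 = 210 kips.
Try a within the flange: a = T/(0.85 f'_c b_f) = 210/(0.85 × 3 × 21) = 3.922 in.
a = 3.922 > h_f = 3.8 in: the block extends into the web. Split into flange-overhang and web parts.
C_f = 0.85 f'_c (b_f − b_w) h_f = 0.85 × 3 × (21 − 15.9) × 3.8 = 49.4 kips.
Remaining web compression depth: a_w = (T − C_f)/(0.85 f'_c b_w) = (210 − 49.4)/(0.85 × 3 × 15.9) = 3.961 in.
M_n = C_f(d − h_f/2) + (T − C_f)(d − a_w/2) = 49.4 × (30 − 1.9) + 160.6 × (30 − 1.9805) = 1388.1 + 4499.9 = 5888.0 kip·in.
M_n = 5888.0/12 = 490.67 kip·ft.

M_n ≈ 491 kip·ft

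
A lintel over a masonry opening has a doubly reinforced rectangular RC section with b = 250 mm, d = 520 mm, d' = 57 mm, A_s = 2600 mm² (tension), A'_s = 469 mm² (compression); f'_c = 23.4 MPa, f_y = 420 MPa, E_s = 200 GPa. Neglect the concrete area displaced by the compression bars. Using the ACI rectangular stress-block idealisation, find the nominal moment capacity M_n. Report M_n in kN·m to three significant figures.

Assume both tension and compression steel yield.
Net tension couple steel: A_s − A'_s = 2131 mm².
a = (A_s − A'_s) f_y / (0.85 f'_c b) = 895020/(0.85 × 23.4 × 250) = 179.99 mm.
c = a/β₁ = 179.99/0.85 = 211.75 mm; ε'_s = 0.003(c − d')/c = 0.0022 ≥ f_y/E_s = 0.0021, so compression steel does yield.
M_n = (A_s − A'_s) f_y (d − a/2) + A'_s f_y (d − d') = [895020 × (520 − 89.995) + 196980 × (520 − 57)] × 10⁻⁶ = 384.86 + 91.20 = 476.06 kN·m.

M_n ≈ 476 kN·m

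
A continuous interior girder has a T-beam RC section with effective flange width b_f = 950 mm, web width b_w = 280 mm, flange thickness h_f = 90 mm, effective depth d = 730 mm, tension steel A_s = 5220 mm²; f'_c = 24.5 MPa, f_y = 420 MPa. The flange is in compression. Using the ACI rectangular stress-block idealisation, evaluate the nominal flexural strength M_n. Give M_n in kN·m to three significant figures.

Tension: T = A_s f_y = 5220 × 420 = 2192400 N.
Try a within the flange: a = T/(0.85 f'_c b_f) = 2192400/(0.85 × 24.5 × 950) = 110.82 mm.
a = 110.82 > h_f = 90 mm: the block extends into the web. Split into flange-overhang and web parts.
C_f = 0.85 f'_c (b_f − b_w) h_f = 0.85 × 24.5 × (950 − 280) × 90 = 1255748 N.
Remaining web compression depth: a_w = (T − C_f)/(0.85 f'_c b_w) = (2192400 − 1255748)/(0.85 × 24.5 × 280) = 160.63 mm.
M_n = C_f(d − h_f/2) + (T − C_f)(d − a_w/2) = 1255748 × (730 − 45) + 936652 × (730 − 80.315) = 860.19 + 608.53 = 1468.72 × 10⁶ N·mm.
M_n = 1468.72 kN·m.

M_n ≈ 1470 kN·m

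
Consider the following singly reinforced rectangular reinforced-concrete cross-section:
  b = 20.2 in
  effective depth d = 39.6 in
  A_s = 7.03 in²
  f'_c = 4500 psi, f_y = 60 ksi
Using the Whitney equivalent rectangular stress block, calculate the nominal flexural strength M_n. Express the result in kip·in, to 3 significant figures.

M_n ≈ 15600 kip·in

T = A_s f_y = 7.03 × 60 = 421.8 kips.
a = T/(0.85 f'_c b) = 421.8/(0.85 × 4.5 × 20.2) = 5.459 in.
M_n = T(d − a/2) = 421.8 × (39.6 − 2.7295) = 15552.0 kip·in.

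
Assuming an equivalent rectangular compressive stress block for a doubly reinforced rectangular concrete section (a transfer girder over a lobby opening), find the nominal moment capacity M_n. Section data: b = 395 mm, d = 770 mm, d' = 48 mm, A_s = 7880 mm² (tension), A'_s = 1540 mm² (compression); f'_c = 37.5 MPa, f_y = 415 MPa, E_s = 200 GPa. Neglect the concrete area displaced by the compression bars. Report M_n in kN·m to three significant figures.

Assume both tension and compression steel yield.
Net tension couple steel: A_s − A'_s = 6340 mm².
a = (A_s − A'_s) f_y / (0.85 f'_c b) = 2631100/(0.85 × 37.5 × 395) = 208.97 mm.
c = a/β₁ = 208.97/0.782 = 267.23 mm; ε'_s = 0.003(c − d')/c = 0.0025 ≥ f_y/E_s = 0.0021, so compression steel does yield.
M_n = (A_s − A'_s) f_y (d − a/2) + A'_s f_y (d − d') = [2631100 × (770 − 104.485) + 639100 × (770 − 48)] × 10⁻⁶ = 1751.04 + 461.43 = 2212.47 kN·m.

M_n ≈ 2210 kN·m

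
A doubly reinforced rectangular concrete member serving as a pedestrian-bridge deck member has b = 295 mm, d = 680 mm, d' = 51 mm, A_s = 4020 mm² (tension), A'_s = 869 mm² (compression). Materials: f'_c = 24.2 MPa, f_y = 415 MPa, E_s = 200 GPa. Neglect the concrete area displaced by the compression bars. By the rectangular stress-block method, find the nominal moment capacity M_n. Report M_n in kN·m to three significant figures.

M_n ≈ 975 kN·m

Assume both tension and compression steel yield.
Net tension couple steel: A_s − A'_s = 3151 mm².
a = (A_s − A'_s) f_y / (0.85 f'_c b) = 1307665/(0.85 × 24.2 × 295) = 215.50 mm.
c = a/β₁ = 215.50/0.85 = 253.53 mm; ε'_s = 0.003(c − d')/c = 0.0024 ≥ f_y/E_s = 0.0021, so compression steel does yield.
M_n = (A_s − A'_s) f_y (d − a/2) + A'_s f_y (d − d') = [1307665 × (680 − 107.75) + 360635 × (680 − 51)] × 10⁻⁶ = 748.31 + 226.84 = 975.15 kN·m.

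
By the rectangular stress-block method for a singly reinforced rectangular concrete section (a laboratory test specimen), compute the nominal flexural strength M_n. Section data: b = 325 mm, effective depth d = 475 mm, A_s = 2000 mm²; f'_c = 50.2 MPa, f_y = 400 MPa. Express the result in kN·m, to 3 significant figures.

M_n ≈ 357 kN·m

T = A_s f_y = 2000 × 400 = 800000 N = 800 kN.
From C = T: a = T/(0.85 f'_c b) = 800000/(0.85 × 50.2 × 325) = 57.69 mm.
M_n = T(d − a/2) = 800 kN × (475 − 28.845) mm = 356.92 kN·m.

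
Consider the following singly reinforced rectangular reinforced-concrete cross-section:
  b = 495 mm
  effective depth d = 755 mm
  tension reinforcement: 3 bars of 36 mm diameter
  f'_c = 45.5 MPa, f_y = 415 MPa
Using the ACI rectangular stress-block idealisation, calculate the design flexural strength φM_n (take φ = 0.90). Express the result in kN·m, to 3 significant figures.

φM_n ≈ 823 kN·m

A_s = 3 × 1018 = 3054 mm².
T = A_s f_y = 3054 × 415 = 1267410 N = 1267.41 kN.
From C = T: a = T/(0.85 f'_c b) = 1267410/(0.85 × 45.5 × 495) = 66.20 mm.
M_n = T(d − a/2) = 1267.41 kN × (755 − 33.1) mm = 914.94 kN·m.
φM_n = 0.90 × 914.94 = 823.45 kN·m.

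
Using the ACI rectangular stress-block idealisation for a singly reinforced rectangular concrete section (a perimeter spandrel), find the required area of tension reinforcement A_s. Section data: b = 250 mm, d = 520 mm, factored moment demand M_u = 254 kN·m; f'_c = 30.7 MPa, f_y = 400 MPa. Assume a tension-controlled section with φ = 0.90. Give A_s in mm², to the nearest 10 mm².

A_s ≈ 1490 mm²

M_n = M_u/φ = 254/0.90 = 282.222 kN·m.
With M_n = 0.85 f'_c a b (d − a/2), solve the quadratic for a:
a = d − √(d² − 2M_n/(0.85 f'_c b)) = 520 − √(520² − 2 × 282.222×10⁶/(0.85 × 30.7 × 250)) = 91.19 mm.
A_s = 0.85 f'_c a b / f_y = 0.85 × 30.7 × 91.19 × 250 / 400 = 1487.3 mm².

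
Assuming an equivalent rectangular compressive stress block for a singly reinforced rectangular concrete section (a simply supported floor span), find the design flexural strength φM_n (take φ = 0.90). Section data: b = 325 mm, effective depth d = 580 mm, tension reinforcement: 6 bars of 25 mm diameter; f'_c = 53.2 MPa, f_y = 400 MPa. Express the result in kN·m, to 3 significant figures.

A_s = 6 × 491 = 2946 mm².
T = A_s f_y = 2946 × 400 = 1178400 N = 1178.4 kN.
From C = T: a = T/(0.85 f'_c b) = 1178400/(0.85 × 53.2 × 325) = 80.18 mm.
M_n = T(d − a/2) = 1178.4 kN × (580 − 40.09) mm = 636.23 kN·m.
φM_n = 0.90 × 636.23 = 572.61 kN·m.

φM_n ≈ 573 kN·m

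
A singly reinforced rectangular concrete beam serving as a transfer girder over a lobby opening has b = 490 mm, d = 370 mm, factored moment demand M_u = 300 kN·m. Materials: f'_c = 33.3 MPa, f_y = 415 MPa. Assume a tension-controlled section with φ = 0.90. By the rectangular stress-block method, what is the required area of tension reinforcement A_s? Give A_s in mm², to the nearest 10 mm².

M_n = M_u/φ = 300/0.90 = 333.333 kN·m.
With M_n = 0.85 f'_c a b (d − a/2), solve the quadratic for a:
a = d − √(d² − 2M_n/(0.85 f'_c b)) = 370 − √(370² − 2 × 333.333×10⁶/(0.85 × 33.3 × 490)) = 71.95 mm.
A_s = 0.85 f'_c a b / f_y = 0.85 × 33.3 × 71.95 × 490 / 415 = 2404.6 mm².

A_s ≈ 2400 mm²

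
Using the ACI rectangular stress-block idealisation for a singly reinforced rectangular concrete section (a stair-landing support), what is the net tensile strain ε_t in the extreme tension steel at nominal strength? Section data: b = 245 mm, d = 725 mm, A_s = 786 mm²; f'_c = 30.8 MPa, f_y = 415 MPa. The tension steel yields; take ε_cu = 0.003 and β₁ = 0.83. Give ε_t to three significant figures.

a = A_s f_y/(0.85 f'_c b) = 50.86 mm.
β₁ = 0.83, so c = a/β₁ = 50.86/0.83 = 61.28 mm.
From the linear strain diagram with ε_cu = 0.003: ε_t = 0.003 (d − c)/c = 0.003 × (725 − 61.28)/61.28 = 0.0325.
Since ε_t ≥ 0.005, the section is tension-controlled.

ε_t ≈ 0.0325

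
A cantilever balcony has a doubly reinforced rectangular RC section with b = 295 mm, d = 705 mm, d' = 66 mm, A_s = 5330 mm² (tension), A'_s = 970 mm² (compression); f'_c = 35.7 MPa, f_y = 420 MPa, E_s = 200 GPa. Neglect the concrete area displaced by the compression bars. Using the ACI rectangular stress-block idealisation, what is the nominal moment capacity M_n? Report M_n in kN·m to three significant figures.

M_n ≈ 1360 kN·m

Assume both tension and compression steel yield.
Net tension couple steel: A_s − A'_s = 4360 mm².
a = (A_s − A'_s) f_y / (0.85 f'_c b) = 1831200/(0.85 × 35.7 × 295) = 204.56 mm.
c = a/β₁ = 204.56/0.795 = 257.31 mm; ε'_s = 0.003(c − d')/c = 0.0022 ≥ f_y/E_s = 0.0021, so compression steel does yield.
M_n = (A_s − A'_s) f_y (d − a/2) + A'_s f_y (d − d') = [1831200 × (705 − 102.28) + 407400 × (705 − 66)] × 10⁻⁶ = 1103.70 + 260.33 = 1364.03 kN·m.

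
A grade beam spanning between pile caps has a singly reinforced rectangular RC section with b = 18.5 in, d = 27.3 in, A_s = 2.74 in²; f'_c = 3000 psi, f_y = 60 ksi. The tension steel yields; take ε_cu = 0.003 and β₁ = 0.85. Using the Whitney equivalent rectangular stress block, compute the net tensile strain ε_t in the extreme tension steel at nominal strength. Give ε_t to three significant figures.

a = A_s f_y/(0.85 f'_c b) = 3.485 in.
β₁ = 0.85, so c = a/β₁ = 3.485/0.85 = 4.100 in.
From the linear strain diagram with ε_cu = 0.003: ε_t = 0.003 (d − c)/c = 0.003 × (27.3 − 4.100)/4.100 = 0.0170.
Since ε_t ≥ 0.005, the section is tension-controlled.

ε_t ≈ 0.0170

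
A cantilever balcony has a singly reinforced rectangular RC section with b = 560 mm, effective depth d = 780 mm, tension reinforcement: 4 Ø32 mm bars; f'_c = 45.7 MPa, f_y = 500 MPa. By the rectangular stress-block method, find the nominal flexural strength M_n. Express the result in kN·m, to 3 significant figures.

A_s = 4 × 804 = 3216 mm².
T = A_s f_y = 3216 × 500 = 1608000 N = 1608 kN.
From C = T: a = T/(0.85 f'_c b) = 1608000/(0.85 × 45.7 × 560) = 73.92 mm.
M_n = T(d − a/2) = 1608 kN × (780 − 36.96) mm = 1194.81 kN·m.

M_n ≈ 1190 kN·m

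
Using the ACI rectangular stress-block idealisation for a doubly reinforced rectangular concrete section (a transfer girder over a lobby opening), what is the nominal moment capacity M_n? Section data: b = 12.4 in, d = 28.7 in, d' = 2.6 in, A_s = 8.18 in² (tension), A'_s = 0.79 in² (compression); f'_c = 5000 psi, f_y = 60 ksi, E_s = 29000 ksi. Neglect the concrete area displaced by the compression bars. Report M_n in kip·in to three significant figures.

Assume both steels yield.
a = (A_s − A'_s) f_y/(0.85 f'_c b) = (8.18 − 0.79) × 60/(0.85 × 5 × 12.4) = 8.414 in.
c = a/β₁ = 8.414/0.8 = 10.518 in; ε'_s = 0.003(c − d')/c = 0.0023 ≥ ε_y = 0.0021, so the compression steel yields.
M_n = (A_s − A'_s) f_y (d − a/2) + A'_s f_y (d − d') = 443.4 × (28.7 − 4.207) + 47.4 × (28.7 − 2.6) = 10860.2 + 1237.1 = 12097.3 kip·in.

M_n ≈ 12100 kip·in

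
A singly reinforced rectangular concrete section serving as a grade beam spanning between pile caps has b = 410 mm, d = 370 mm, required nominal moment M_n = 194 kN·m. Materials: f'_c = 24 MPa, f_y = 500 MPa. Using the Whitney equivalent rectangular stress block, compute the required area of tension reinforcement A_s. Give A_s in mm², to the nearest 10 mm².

With M_n = 0.85 f'_c a b (d − a/2), solve the quadratic for a:
a = d − √(d² − 2M_n/(0.85 f'_c b)) = 370 − √(370² − 2 × 194×10⁶/(0.85 × 24 × 410)) = 69.15 mm.
A_s = 0.85 f'_c a b / f_y = 0.85 × 24 × 69.15 × 410 / 500 = 1156.7 mm².

A_s ≈ 1160 mm²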